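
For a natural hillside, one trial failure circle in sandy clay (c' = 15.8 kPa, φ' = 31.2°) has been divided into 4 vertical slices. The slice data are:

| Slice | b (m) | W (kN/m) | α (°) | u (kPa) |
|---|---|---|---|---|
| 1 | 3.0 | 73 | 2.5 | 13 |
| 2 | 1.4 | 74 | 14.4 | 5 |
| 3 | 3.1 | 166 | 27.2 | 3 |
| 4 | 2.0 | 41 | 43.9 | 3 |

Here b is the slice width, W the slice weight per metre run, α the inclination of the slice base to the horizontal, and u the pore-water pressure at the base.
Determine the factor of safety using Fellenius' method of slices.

Ordinary method of slices: FS = Σ[c'·Δl_i + (W_i cosα_i − u_i·Δl_i)·tanφ'] / Σ W_i sinα_i, with Δl_i = b_i / cosα_i.
Slice 1: Δl = 3.0/cos2.5° = 3.003 m; N'_1 = 73·cos2.5° − 13·3.003 = 33.9; c'Δl = 47.45; W sinα = 3.2
Slice 2: Δl = 1.4/cos14.4° = 1.445 m; N'_2 = 74·cos14.4° − 5·1.445 = 64.4; c'Δl = 22.84; W sinα = 18.4
Slice 3: Δl = 3.1/cos27.2° = 3.485 m; N'_3 = 166·cos27.2° − 3·3.485 = 137.2; c'Δl = 55.07; W sinα = 75.9
Slice 4: Δl = 2.0/cos43.9° = 2.776 m; N'_4 = 41·cos43.9° − 3·2.776 = 21.2; c'Δl = 43.86; W sinα = 28.4
Σc'Δl = 169.2 kN/m; ΣN' = 256.7 kN/m; ΣW sinα = 125.9 kN/m
Resisting = 169.2 + 256.7·tan31.2° = 169.2 + 155.5 = 324.7 kN/m
FS = 324.7 / 125.9 = 2.579

FS = 2.58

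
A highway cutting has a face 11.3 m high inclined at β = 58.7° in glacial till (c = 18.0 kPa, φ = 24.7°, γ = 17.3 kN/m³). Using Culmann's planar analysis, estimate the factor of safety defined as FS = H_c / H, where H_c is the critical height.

H_c = (4c/γ) · sinβ cosφ / [1 − cos(β − φ)]
    = (4·18.0/17.3) · sin58.7°·cos24.7° / [1 − cos34.0°]
    = 4.162 · 0.7763 / 0.1710 = 18.90 m
FS = H_c / H = 18.90 / 11.3 = 1.672

FS = 1.67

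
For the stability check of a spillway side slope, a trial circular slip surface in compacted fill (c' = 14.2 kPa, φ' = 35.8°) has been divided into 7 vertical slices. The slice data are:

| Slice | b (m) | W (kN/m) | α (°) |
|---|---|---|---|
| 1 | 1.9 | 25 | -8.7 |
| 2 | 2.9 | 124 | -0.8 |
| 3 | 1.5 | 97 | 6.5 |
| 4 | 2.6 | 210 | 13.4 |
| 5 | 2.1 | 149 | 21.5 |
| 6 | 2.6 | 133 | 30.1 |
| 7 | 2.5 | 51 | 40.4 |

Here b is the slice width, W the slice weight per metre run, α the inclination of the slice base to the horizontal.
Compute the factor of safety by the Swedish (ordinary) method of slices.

FS = 3.76

Ordinary method of slices: FS = Σ[c'·Δl_i + (W_i cosα_i)·tanφ'] / Σ W_i sinα_i, with Δl_i = b_i / cosα_i.
Slice 1: Δl = 1.9/cos(-8.7°) = 1.922 m; N'_1 = 25·cos(-8.7°) = 24.7; c'Δl = 27.29; W sinα = -3.8
Slice 2: Δl = 2.9/cos(-0.8°) = 2.900 m; N'_2 = 124·cos(-0.8°) = 124.0; c'Δl = 41.18; W sinα = -1.7
Slice 3: Δl = 1.5/cos6.5° = 1.510 m; N'_3 = 97·cos6.5° = 96.4; c'Δl = 21.44; W sinα = 11.0
Slice 4: Δl = 2.6/cos13.4° = 2.673 m; N'_4 = 210·cos13.4° = 204.3; c'Δl = 37.95; W sinα = 48.7
Slice 5: Δl = 2.1/cos21.5° = 2.257 m; N'_5 = 149·cos21.5° = 138.6; c'Δl = 32.05; W sinα = 54.6
Slice 6: Δl = 2.6/cos30.1° = 3.005 m; N'_6 = 133·cos30.1° = 115.1; c'Δl = 42.67; W sinα = 66.7
Slice 7: Δl = 2.5/cos40.4° = 3.283 m; N'_7 = 51·cos40.4° = 38.8; c'Δl = 46.62; W sinα = 33.1
Σc'Δl = 249.2 kN/m; ΣN' = 741.9 kN/m; ΣW sinα = 208.5 kN/m
Resisting = 249.2 + 741.9·tan35.8° = 249.2 + 535.1 = 784.3 kN/m
FS = 784.3 / 208.5 = 3.762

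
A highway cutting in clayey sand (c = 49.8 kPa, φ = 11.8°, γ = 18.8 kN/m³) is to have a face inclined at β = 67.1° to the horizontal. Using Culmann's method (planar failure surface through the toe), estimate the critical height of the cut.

Culmann's analysis gives the critical failure plane at α_cr = (β + φ)/2 = (67.1 + 11.8)/2 = 39.4°, and the critical height
H_c = (4c/γ) · sinβ cosφ / [1 − cos(β − φ)]
    = (4·49.8/18.8) · sin67.1°·cos11.8° / [1 − cos(55.3°)]
    = 10.596 · 0.9212·0.9789 / [1 − 0.5693]
    = 10.596 · 0.9017 / 0.4307
    = 22.18 m

H_c = 22.18 m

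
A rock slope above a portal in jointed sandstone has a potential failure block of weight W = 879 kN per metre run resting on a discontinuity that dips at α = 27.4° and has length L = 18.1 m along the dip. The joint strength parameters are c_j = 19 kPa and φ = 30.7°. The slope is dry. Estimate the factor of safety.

Resolving the block weight along and normal to the plane and applying the Mohr–Coulomb strength on the joint:
N' = W cosα = 879·cos27.4° = 780.4 kN/m
Driving force T = W sinα = 879·sin27.4° = 404.5 kN/m
Resisting force R = c_j·L + N'·tanφ = 19·18.1 + 780.4·tan30.7° = 343.9 + 463.4 = 807.3 kN/m
FS = R / T = 807.3 / 404.5 = 1.996

FS = 2.00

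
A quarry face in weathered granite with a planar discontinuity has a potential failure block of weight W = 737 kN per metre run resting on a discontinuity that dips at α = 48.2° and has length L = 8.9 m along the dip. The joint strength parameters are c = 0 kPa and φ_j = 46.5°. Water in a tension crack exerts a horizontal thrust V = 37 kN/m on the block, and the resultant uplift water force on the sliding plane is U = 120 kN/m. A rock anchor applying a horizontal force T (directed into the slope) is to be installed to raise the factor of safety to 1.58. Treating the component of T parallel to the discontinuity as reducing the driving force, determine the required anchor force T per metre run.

T = 296 kN/m

Resolving forces along and normal to the sliding plane, with the horizontal anchor force T adding T·sinα to the effective normal force and T·cosα acting up the plane against the driving force:
FS = [cL + (W cosα − U − V sinα + T sinα) tanφ_j] / [W sinα + V cosα − T cosα]
Without the anchor: N' = 343.7 kN/m, driving T_d = 574.1 kN/m, resisting R = 0·8.9 + 343.7·tan46.5° = 362.1 kN/m, FS = 0.63.
Setting FS = 1.58 and solving for T:
1.58·(574.1 − T cos48.2°) = 362.1 + T sin48.2°·tan46.5°
T·(sin48.2°·tan46.5° + 1.58·cos48.2°) = 1.58·574.1 − 362.1
T·(0.7455·1.0538 + 1.58·0.6665) = 907.0 − 362.1 = 544.9
T·1.8387 = 544.9
T = 296.4 kN/m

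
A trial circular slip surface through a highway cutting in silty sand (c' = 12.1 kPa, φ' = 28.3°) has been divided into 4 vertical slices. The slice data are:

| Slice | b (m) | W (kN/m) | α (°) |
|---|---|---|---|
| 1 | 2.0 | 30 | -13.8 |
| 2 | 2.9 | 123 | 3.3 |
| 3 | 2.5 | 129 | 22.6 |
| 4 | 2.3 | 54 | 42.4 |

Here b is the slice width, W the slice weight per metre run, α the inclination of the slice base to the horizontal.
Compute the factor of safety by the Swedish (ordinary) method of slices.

FS = 3.47

Ordinary method of slices: FS = Σ[c'·Δl_i + (W_i cosα_i)·tanφ'] / Σ W_i sinα_i, with Δl_i = b_i / cosα_i.
Slice 1: Δl = 2.0/cos(-13.8°) = 2.059 m; N'_1 = 30·cos(-13.8°) = 29.1; c'Δl = 24.92; W sinα = -7.2
Slice 2: Δl = 2.9/cos3.3° = 2.905 m; N'_2 = 123·cos3.3° = 122.8; c'Δl = 35.15; W sinα = 7.1
Slice 3: Δl = 2.5/cos22.6° = 2.708 m; N'_3 = 129·cos22.6° = 119.1; c'Δl = 32.77; W sinα = 49.6
Slice 4: Δl = 2.3/cos42.4° = 3.115 m; N'_4 = 54·cos42.4° = 39.9; c'Δl = 37.69; W sinα = 36.4
Σc'Δl = 130.5 kN/m; ΣN' = 310.9 kN/m; ΣW sinα = 85.9 kN/m
Resisting = 130.5 + 310.9·tan28.3° = 130.5 + 167.4 = 297.9 kN/m
FS = 297.9 / 85.9 = 3.468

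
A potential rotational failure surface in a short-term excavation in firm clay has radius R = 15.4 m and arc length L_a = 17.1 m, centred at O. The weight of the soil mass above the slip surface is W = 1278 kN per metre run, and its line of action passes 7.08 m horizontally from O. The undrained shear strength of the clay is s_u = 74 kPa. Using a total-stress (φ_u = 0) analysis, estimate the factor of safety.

FS = 2.15

Taking moments about the centre O, the resisting moment is provided by the undrained shear strength acting along the arc:
M_R = s_u·L_a·R = 74·17.10·15.4 = 19487.2 kN·m/m
M_D = W·d = 1278·7.08 = 9048.2 kN·m/m
FS = M_R / M_D = 19487.2 / 9048.2 = 2.154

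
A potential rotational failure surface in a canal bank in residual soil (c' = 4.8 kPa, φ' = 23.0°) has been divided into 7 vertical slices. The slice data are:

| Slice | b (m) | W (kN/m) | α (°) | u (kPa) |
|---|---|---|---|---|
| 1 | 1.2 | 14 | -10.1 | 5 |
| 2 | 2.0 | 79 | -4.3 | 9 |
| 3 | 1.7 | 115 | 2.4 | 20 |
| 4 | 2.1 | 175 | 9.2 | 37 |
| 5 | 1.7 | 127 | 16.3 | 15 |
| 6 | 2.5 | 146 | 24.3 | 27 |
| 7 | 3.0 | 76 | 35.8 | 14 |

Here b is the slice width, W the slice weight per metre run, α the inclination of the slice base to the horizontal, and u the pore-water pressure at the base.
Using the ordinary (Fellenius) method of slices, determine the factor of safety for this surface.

Ordinary method of slices: FS = Σ[c'·Δl_i + (W_i cosα_i − u_i·Δl_i)·tanφ'] / Σ W_i sinα_i, with Δl_i = b_i / cosα_i.
Slice 1: Δl = 1.2/cos(-10.1°) = 1.219 m; N'_1 = 14·cos(-10.1°) − 5·1.219 = 7.7; c'Δl = 5.85; W sinα = -2.5
Slice 2: Δl = 2.0/cos(-4.3°) = 2.006 m; N'_2 = 79·cos(-4.3°) − 9·2.006 = 60.7; c'Δl = 9.63; W sinα = -5.9
Slice 3: Δl = 1.7/cos2.4° = 1.701 m; N'_3 = 115·cos2.4° − 20·1.701 = 80.9; c'Δl = 8.17; W sinα = 4.8
Slice 4: Δl = 2.1/cos9.2° = 2.127 m; N'_4 = 175·cos9.2° − 37·2.127 = 94.0; c'Δl = 10.21; W sinα = 28.0
Slice 5: Δl = 1.7/cos16.3° = 1.771 m; N'_5 = 127·cos16.3° − 15·1.771 = 95.3; c'Δl = 8.50; W sinα = 35.6
Slice 6: Δl = 2.5/cos24.3° = 2.743 m; N'_6 = 146·cos24.3° − 27·2.743 = 59.0; c'Δl = 13.17; W sinα = 60.1
Slice 7: Δl = 3.0/cos35.8° = 3.699 m; N'_7 = 76·cos35.8° − 14·3.699 = 9.9; c'Δl = 17.75; W sinα = 44.5
Σc'Δl = 73.3 kN/m; ΣN' = 407.5 kN/m; ΣW sinα = 164.6 kN/m
Resisting = 73.3 + 407.5·tan23.0° = 73.3 + 173.0 = 246.3 kN/m
FS = 246.3 / 164.6 = 1.496

FS = 1.50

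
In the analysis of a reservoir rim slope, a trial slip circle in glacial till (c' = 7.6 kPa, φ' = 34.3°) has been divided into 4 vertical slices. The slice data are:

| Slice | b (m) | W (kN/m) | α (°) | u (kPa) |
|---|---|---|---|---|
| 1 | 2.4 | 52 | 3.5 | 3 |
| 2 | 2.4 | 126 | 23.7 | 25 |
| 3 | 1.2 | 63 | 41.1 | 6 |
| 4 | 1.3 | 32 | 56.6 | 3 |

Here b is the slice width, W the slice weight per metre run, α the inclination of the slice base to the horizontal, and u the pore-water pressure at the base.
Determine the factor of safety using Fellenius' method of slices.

FS = 1.36

Ordinary method of slices: FS = Σ[c'·Δl_i + (W_i cosα_i − u_i·Δl_i)·tanφ'] / Σ W_i sinα_i, with Δl_i = b_i / cosα_i.
Slice 1: Δl = 2.4/cos3.5° = 2.404 m; N'_1 = 52·cos3.5° − 3·2.404 = 44.7; c'Δl = 18.27; W sinα = 3.2
Slice 2: Δl = 2.4/cos23.7° = 2.621 m; N'_2 = 126·cos23.7° − 25·2.621 = 49.8; c'Δl = 19.92; W sinα = 50.6
Slice 3: Δl = 1.2/cos41.1° = 1.592 m; N'_3 = 63·cos41.1° − 6·1.592 = 37.9; c'Δl = 12.10; W sinα = 41.4
Slice 4: Δl = 1.3/cos56.6° = 2.362 m; N'_4 = 32·cos56.6° − 3·2.362 = 10.5; c'Δl = 17.95; W sinα = 26.7
Σc'Δl = 68.2 kN/m; ΣN' = 143.0 kN/m; ΣW sinα = 121.9 kN/m
Resisting = 68.2 + 143.0·tan34.3° = 68.2 + 97.5 = 165.8 kN/m
FS = 165.8 / 121.9 = 1.359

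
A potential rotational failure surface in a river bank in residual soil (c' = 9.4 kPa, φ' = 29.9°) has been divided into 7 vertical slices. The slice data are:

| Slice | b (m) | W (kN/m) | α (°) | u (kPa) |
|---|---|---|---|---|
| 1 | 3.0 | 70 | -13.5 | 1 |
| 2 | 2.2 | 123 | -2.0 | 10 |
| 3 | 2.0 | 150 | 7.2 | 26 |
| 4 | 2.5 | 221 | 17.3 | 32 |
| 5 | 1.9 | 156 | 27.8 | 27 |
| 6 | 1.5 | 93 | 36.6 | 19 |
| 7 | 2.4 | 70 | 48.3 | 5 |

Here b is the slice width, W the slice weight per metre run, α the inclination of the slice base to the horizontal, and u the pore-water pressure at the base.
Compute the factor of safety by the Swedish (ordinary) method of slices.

Ordinary method of slices: FS = Σ[c'·Δl_i + (W_i cosα_i − u_i·Δl_i)·tanφ'] / Σ W_i sinα_i, with Δl_i = b_i / cosα_i.
Slice 1: Δl = 3.0/cos(-13.5°) = 3.085 m; N'_1 = 70·cos(-13.5°) − 1·3.085 = 65.0; c'Δl = 29.00; W sinα = -16.3
Slice 2: Δl = 2.2/cos(-2.0°) = 2.201 m; N'_2 = 123·cos(-2.0°) − 10·2.201 = 100.9; c'Δl = 20.69; W sinα = -4.3
Slice 3: Δl = 2.0/cos7.2° = 2.016 m; N'_3 = 150·cos7.2° − 26·2.016 = 96.4; c'Δl = 18.95; W sinα = 18.8
Slice 4: Δl = 2.5/cos17.3° = 2.618 m; N'_4 = 221·cos17.3° − 32·2.618 = 127.2; c'Δl = 24.61; W sinα = 65.7
Slice 5: Δl = 1.9/cos27.8° = 2.148 m; N'_5 = 156·cos27.8° − 27·2.148 = 80.0; c'Δl = 20.19; W sinα = 72.8
Slice 6: Δl = 1.5/cos36.6° = 1.868 m; N'_6 = 93·cos36.6° − 19·1.868 = 39.2; c'Δl = 17.56; W sinα = 55.4
Slice 7: Δl = 2.4/cos48.3° = 3.608 m; N'_7 = 70·cos48.3° − 5·3.608 = 28.5; c'Δl = 33.91; W sinα = 52.3
Σc'Δl = 164.9 kN/m; ΣN' = 537.2 kN/m; ΣW sinα = 244.4 kN/m
Resisting = 164.9 + 537.2·tan29.9° = 164.9 + 308.9 = 473.8 kN/m
FS = 473.8 / 244.4 = 1.939

FS = 1.94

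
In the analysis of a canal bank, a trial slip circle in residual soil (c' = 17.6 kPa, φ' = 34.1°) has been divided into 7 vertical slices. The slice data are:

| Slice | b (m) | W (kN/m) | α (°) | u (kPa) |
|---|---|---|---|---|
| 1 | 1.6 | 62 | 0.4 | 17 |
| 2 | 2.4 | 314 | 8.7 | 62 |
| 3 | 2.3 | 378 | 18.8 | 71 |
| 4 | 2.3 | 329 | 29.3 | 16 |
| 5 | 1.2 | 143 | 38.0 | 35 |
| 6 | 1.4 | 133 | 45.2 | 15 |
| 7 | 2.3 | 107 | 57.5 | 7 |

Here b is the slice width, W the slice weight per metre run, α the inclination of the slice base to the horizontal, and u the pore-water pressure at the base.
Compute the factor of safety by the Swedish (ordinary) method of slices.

FS = 1.36

Ordinary method of slices: FS = Σ[c'·Δl_i + (W_i cosα_i − u_i·Δl_i)·tanφ'] / Σ W_i sinα_i, with Δl_i = b_i / cosα_i.
Slice 1: Δl = 1.6/cos0.4° = 1.600 m; N'_1 = 62·cos0.4° − 17·1.600 = 34.8; c'Δl = 28.16; W sinα = 0.4
Slice 2: Δl = 2.4/cos8.7° = 2.428 m; N'_2 = 314·cos8.7° − 62·2.428 = 159.9; c'Δl = 42.73; W sinα = 47.5
Slice 3: Δl = 2.3/cos18.8° = 2.430 m; N'_3 = 378·cos18.8° − 71·2.430 = 185.3; c'Δl = 42.76; W sinα = 121.8
Slice 4: Δl = 2.3/cos29.3° = 2.637 m; N'_4 = 329·cos29.3° − 16·2.637 = 244.7; c'Δl = 46.42; W sinα = 161.0
Slice 5: Δl = 1.2/cos38.0° = 1.523 m; N'_5 = 143·cos38.0° − 35·1.523 = 59.4; c'Δl = 26.80; W sinα = 88.0
Slice 6: Δl = 1.4/cos45.2° = 1.987 m; N'_6 = 133·cos45.2° − 15·1.987 = 63.9; c'Δl = 34.97; W sinα = 94.4
Slice 7: Δl = 2.3/cos57.5° = 4.281 m; N'_7 = 107·cos57.5° − 7·4.281 = 27.5; c'Δl = 75.34; W sinα = 90.2
Σc'Δl = 297.2 kN/m; ΣN' = 775.5 kN/m; ΣW sinα = 603.4 kN/m
Resisting = 297.2 + 775.5·tan34.1° = 297.2 + 525.1 = 822.2 kN/m
FS = 822.2 / 603.4 = 1.363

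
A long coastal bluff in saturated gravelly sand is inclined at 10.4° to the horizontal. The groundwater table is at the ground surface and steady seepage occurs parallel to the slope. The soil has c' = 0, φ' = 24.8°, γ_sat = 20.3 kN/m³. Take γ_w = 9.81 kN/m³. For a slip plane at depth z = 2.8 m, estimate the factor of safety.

With seepage parallel to the slope and the water table at the surface, the effective normal stress on the slip plane uses the buoyant unit weight γ' = γ_sat − γ_w while the driving shear stress uses γ_sat:
FS = [c' + γ' z cos²β tanφ'] / [γ_sat z sinβ cosβ]
(For c' = 0 this reduces to FS = (γ'/γ_sat)·tanφ'/tanβ.)
γ' = 20.3 − 9.81 = 10.49 kN/m³
Numerator = 0.0 + 10.49·2.8·cos²10.4°·tan24.8° = 0.0 + 10.49·2.8·0.9674·0.4621 = 13.130 kPa
Denominator = 20.3·2.8·sin10.4°·cos10.4° = 20.3·2.8·0.1805·0.9836 = 10.092 kPa
FS = 13.130 / 10.092 = 1.301

FS = 1.30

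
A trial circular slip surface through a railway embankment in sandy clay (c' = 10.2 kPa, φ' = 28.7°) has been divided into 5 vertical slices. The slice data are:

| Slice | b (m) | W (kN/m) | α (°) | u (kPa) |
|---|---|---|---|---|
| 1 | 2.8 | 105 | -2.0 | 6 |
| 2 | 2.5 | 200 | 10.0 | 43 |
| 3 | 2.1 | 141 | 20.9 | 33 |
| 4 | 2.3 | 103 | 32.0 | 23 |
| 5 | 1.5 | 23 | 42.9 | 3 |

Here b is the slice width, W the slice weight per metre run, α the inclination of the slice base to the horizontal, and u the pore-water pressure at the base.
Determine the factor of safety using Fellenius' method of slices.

Ordinary method of slices: FS = Σ[c'·Δl_i + (W_i cosα_i − u_i·Δl_i)·tanφ'] / Σ W_i sinα_i, with Δl_i = b_i / cosα_i.
Slice 1: Δl = 2.8/cos(-2.0°) = 2.802 m; N'_1 = 105·cos(-2.0°) − 6·2.802 = 88.1; c'Δl = 28.58; W sinα = -3.7
Slice 2: Δl = 2.5/cos10.0° = 2.539 m; N'_2 = 200·cos10.0° − 43·2.539 = 87.8; c'Δl = 25.89; W sinα = 34.7
Slice 3: Δl = 2.1/cos20.9° = 2.248 m; N'_3 = 141·cos20.9° − 33·2.248 = 57.5; c'Δl = 22.93; W sinα = 50.3
Slice 4: Δl = 2.3/cos32.0° = 2.712 m; N'_4 = 103·cos32.0° − 23·2.712 = 25.0; c'Δl = 27.66; W sinα = 54.6
Slice 5: Δl = 1.5/cos42.9° = 2.048 m; N'_5 = 23·cos42.9° − 3·2.048 = 10.7; c'Δl = 20.89; W sinα = 15.7
Σc'Δl = 125.9 kN/m; ΣN' = 269.1 kN/m; ΣW sinα = 151.6 kN/m
Resisting = 125.9 + 269.1·tan28.7° = 125.9 + 147.4 = 273.3 kN/m
FS = 273.3 / 151.6 = 1.803

FS = 1.80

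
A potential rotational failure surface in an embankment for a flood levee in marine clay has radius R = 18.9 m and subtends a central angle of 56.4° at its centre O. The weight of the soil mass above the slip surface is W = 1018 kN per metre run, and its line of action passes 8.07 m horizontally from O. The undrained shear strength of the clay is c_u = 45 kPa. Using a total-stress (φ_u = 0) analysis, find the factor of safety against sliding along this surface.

Taking moments about the centre O, the resisting moment is provided by the undrained shear strength acting along the arc:
Arc length L_a = R·θ = 18.9·(56.4°·π/180) = 18.9·0.9844 = 18.60 m
M_R = c_u·L_a·R = 45·18.60·18.9 = 15823.1 kN·m/m
M_D = W·d = 1018·8.07 = 8215.3 kN·m/m
FS = M_R / M_D = 15823.1 / 8215.3 = 1.926

FS = 1.93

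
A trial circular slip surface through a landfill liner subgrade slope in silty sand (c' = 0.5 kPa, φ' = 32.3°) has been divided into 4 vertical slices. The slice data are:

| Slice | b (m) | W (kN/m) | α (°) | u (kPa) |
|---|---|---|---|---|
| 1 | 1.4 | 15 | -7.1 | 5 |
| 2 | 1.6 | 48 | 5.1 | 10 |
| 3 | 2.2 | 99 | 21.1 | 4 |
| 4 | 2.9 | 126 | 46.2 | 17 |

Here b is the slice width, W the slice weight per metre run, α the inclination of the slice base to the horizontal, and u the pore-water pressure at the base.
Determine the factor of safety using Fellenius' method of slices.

FS = 0.72

Ordinary method of slices: FS = Σ[c'·Δl_i + (W_i cosα_i − u_i·Δl_i)·tanφ'] / Σ W_i sinα_i, with Δl_i = b_i / cosα_i.
Slice 1: Δl = 1.4/cos(-7.1°) = 1.411 m; N'_1 = 15·cos(-7.1°) − 5·1.411 = 7.8; c'Δl = 0.71; W sinα = -1.9
Slice 2: Δl = 1.6/cos5.1° = 1.606 m; N'_2 = 48·cos5.1° − 10·1.606 = 31.7; c'Δl = 0.80; W sinα = 4.3
Slice 3: Δl = 2.2/cos21.1° = 2.358 m; N'_3 = 99·cos21.1° − 4·2.358 = 82.9; c'Δl = 1.18; W sinα = 35.6
Slice 4: Δl = 2.9/cos46.2° = 4.190 m; N'_4 = 126·cos46.2° − 17·4.190 = 16.0; c'Δl = 2.09; W sinα = 90.9
Σc'Δl = 4.8 kN/m; ΣN' = 138.5 kN/m; ΣW sinα = 129.0 kN/m
Resisting = 4.8 + 138.5·tan32.3° = 4.8 + 87.5 = 92.3 kN/m
FS = 92.3 / 129.0 = 0.716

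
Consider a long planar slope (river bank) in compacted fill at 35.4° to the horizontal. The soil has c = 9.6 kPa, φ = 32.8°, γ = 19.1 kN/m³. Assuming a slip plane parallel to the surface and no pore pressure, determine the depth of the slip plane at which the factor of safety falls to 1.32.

Setting FS = 1.32 in FS = [c + γz cos²β tanφ] / [γz sinβ cosβ] and solving for z:
z = c / [γ cosβ (FS·sinβ − cosβ·tanφ)]
  = 9.6 / [19.1·cos35.4°·(1.32·sin35.4° − cos35.4°·tan32.8°)]
  = 9.6 / [19.1·0.8151·(1.32·0.5793 − 0.8151·0.6445)]
  = 9.6 / 3.7262 = 2.576 m

z = 2.58 m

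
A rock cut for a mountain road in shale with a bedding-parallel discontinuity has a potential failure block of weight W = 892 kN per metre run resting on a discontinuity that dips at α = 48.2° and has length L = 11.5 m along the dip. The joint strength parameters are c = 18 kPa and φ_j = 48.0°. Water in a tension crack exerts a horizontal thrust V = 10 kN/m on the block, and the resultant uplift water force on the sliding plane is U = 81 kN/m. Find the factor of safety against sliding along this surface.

FS = 1.15

Resolving the block weight along and normal to the plane and applying the Mohr–Coulomb strength on the joint:
N' = W cosα − U − V sinα = 892·cos48.2° − 81 − 10·sin48.2° = 506.1 kN/m
Driving force T = W sinα + V cosα = 892·sin48.2° + 10·cos48.2° = 671.6 kN/m
Resisting force R = c·L + N'·tanφ_j = 18·11.5 + 506.1·tan48.0° = 207.0 + 562.1 = 769.1 kN/m
FS = R / T = 769.1 / 671.6 = 1.145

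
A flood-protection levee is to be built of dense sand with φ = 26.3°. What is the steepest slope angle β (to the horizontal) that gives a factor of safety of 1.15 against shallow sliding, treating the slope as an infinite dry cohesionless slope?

For an infinite dry cohesionless slope FS = tanφ/tanβ, so tanβ = tanφ / FS.
tanβ = tan26.3° / 1.15 = 0.4942 / 1.15 = 0.4298
β = arctan(0.4298) = 23.26°

β = 23.3°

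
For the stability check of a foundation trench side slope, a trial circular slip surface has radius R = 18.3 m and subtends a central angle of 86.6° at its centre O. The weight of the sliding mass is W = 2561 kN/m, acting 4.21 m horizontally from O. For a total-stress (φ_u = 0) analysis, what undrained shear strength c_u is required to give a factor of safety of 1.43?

FS = c_u·L_a·R / (W·d), so c_u = FS·W·d / (L_a·R).
Arc length L_a = R·θ = 18.3·(86.6°·π/180) = 18.3·1.5115 = 27.66 m
c_u = 1.43·2561·4.21 / (27.66·18.3) = 15418.0 / 506.17 = 30.46 kPa

c_u = 30.5 kPa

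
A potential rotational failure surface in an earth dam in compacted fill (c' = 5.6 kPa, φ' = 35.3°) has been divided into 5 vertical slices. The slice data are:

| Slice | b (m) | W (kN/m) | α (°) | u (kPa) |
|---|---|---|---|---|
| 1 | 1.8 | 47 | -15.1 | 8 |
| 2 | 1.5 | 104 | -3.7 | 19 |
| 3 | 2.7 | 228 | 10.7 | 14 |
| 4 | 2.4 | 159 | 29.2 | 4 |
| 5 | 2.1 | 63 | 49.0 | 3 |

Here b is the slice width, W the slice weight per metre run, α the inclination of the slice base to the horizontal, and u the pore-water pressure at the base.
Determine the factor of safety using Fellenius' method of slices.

FS = 2.60

Ordinary method of slices: FS = Σ[c'·Δl_i + (W_i cosα_i − u_i·Δl_i)·tanφ'] / Σ W_i sinα_i, with Δl_i = b_i / cosα_i.
Slice 1: Δl = 1.8/cos(-15.1°) = 1.864 m; N'_1 = 47·cos(-15.1°) − 8·1.864 = 30.5; c'Δl = 10.44; W sinα = -12.2
Slice 2: Δl = 1.5/cos(-3.7°) = 1.503 m; N'_2 = 104·cos(-3.7°) − 19·1.503 = 75.2; c'Δl = 8.42; W sinα = -6.7
Slice 3: Δl = 2.7/cos10.7° = 2.748 m; N'_3 = 228·cos10.7° − 14·2.748 = 185.6; c'Δl = 15.39; W sinα = 42.3
Slice 4: Δl = 2.4/cos29.2° = 2.749 m; N'_4 = 159·cos29.2° − 4·2.749 = 127.8; c'Δl = 15.40; W sinα = 77.6
Slice 5: Δl = 2.1/cos49.0° = 3.201 m; N'_5 = 63·cos49.0° − 3·3.201 = 31.7; c'Δl = 17.93; W sinα = 47.5
Σc'Δl = 67.6 kN/m; ΣN' = 450.8 kN/m; ΣW sinα = 148.5 kN/m
Resisting = 67.6 + 450.8·tan35.3° = 67.6 + 319.2 = 386.7 kN/m
FS = 386.7 / 148.5 = 2.604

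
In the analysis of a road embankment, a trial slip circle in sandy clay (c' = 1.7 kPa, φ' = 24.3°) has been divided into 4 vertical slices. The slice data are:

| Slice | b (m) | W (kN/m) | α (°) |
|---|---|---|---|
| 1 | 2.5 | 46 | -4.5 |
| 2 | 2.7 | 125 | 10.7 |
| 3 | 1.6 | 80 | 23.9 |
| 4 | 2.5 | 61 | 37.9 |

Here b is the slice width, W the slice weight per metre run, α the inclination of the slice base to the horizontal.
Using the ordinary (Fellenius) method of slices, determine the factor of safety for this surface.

FS = 1.66

Ordinary method of slices: FS = Σ[c'·Δl_i + (W_i cosα_i)·tanφ'] / Σ W_i sinα_i, with Δl_i = b_i / cosα_i.
Slice 1: Δl = 2.5/cos(-4.5°) = 2.508 m; N'_1 = 46·cos(-4.5°) = 45.9; c'Δl = 4.26; W sinα = -3.6
Slice 2: Δl = 2.7/cos10.7° = 2.748 m; N'_2 = 125·cos10.7° = 122.8; c'Δl = 4.67; W sinα = 23.2
Slice 3: Δl = 1.6/cos23.9° = 1.750 m; N'_3 = 80·cos23.9° = 73.1; c'Δl = 2.98; W sinα = 32.4
Slice 4: Δl = 2.5/cos37.9° = 3.168 m; N'_4 = 61·cos37.9° = 48.1; c'Δl = 5.39; W sinα = 37.5
Σc'Δl = 17.3 kN/m; ΣN' = 290.0 kN/m; ΣW sinα = 89.5 kN/m
Resisting = 17.3 + 290.0·tan24.3° = 17.3 + 130.9 = 148.2 kN/m
FS = 148.2 / 89.5 = 1.656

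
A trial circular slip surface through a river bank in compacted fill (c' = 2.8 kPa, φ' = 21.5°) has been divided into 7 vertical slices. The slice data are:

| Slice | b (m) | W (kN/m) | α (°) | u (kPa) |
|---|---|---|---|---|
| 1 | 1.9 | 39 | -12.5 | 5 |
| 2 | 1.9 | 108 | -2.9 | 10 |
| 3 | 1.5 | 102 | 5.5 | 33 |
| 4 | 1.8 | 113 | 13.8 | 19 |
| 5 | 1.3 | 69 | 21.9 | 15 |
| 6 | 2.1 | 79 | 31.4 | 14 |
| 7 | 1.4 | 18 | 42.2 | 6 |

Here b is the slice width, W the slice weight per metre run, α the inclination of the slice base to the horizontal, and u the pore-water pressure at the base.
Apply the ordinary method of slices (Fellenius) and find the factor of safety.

Ordinary method of slices: FS = Σ[c'·Δl_i + (W_i cosα_i − u_i·Δl_i)·tanφ'] / Σ W_i sinα_i, with Δl_i = b_i / cosα_i.
Slice 1: Δl = 1.9/cos(-12.5°) = 1.946 m; N'_1 = 39·cos(-12.5°) − 5·1.946 = 28.3; c'Δl = 5.45; W sinα = -8.4
Slice 2: Δl = 1.9/cos(-2.9°) = 1.902 m; N'_2 = 108·cos(-2.9°) − 10·1.902 = 88.8; c'Δl = 5.33; W sinα = -5.5
Slice 3: Δl = 1.5/cos5.5° = 1.507 m; N'_3 = 102·cos5.5° − 33·1.507 = 51.8; c'Δl = 4.22; W sinα = 9.8
Slice 4: Δl = 1.8/cos13.8° = 1.854 m; N'_4 = 113·cos13.8° − 19·1.854 = 74.5; c'Δl = 5.19; W sinα = 27.0
Slice 5: Δl = 1.3/cos21.9° = 1.401 m; N'_5 = 69·cos21.9° − 15·1.401 = 43.0; c'Δl = 3.92; W sinα = 25.7
Slice 6: Δl = 2.1/cos31.4° = 2.460 m; N'_6 = 79·cos31.4° − 14·2.460 = 33.0; c'Δl = 6.89; W sinα = 41.2
Slice 7: Δl = 1.4/cos42.2° = 1.890 m; N'_7 = 18·cos42.2° − 6·1.890 = 2.0; c'Δl = 5.29; W sinα = 12.1
Σc'Δl = 36.3 kN/m; ΣN' = 321.5 kN/m; ΣW sinα = 101.8 kN/m
Resisting = 36.3 + 321.5·tan21.5° = 36.3 + 126.6 = 162.9 kN/m
FS = 162.9 / 101.8 = 1.600

FS = 1.60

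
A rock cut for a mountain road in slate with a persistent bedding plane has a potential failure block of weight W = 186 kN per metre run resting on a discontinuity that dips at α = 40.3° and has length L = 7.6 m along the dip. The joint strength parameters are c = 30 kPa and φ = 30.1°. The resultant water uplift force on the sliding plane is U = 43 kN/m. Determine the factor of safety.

Resolving the block weight along and normal to the plane and applying the Mohr–Coulomb strength on the joint:
N' = W cosα − U = 186·cos40.3° − 43 = 98.9 kN/m
Driving force T = W sinα = 186·sin40.3° = 120.3 kN/m
Resisting force R = c·L + N'·tanφ = 30·7.6 + 98.9·tan30.1° = 228.0 + 57.3 = 285.3 kN/m
FS = R / T = 285.3 / 120.3 = 2.372

FS = 2.37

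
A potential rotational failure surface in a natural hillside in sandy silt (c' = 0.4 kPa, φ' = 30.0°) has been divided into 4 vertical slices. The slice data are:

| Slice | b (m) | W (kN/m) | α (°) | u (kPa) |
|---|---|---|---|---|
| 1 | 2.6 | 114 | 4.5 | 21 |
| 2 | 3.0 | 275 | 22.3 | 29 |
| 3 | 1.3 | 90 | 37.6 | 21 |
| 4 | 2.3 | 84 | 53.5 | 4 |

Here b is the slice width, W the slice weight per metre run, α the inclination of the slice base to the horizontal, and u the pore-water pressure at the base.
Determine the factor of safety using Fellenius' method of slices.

Ordinary method of slices: FS = Σ[c'·Δl_i + (W_i cosα_i − u_i·Δl_i)·tanφ'] / Σ W_i sinα_i, with Δl_i = b_i / cosα_i.
Slice 1: Δl = 2.6/cos4.5° = 2.608 m; N'_1 = 114·cos4.5° − 21·2.608 = 58.9; c'Δl = 1.04; W sinα = 8.9
Slice 2: Δl = 3.0/cos22.3° = 3.243 m; N'_2 = 275·cos22.3° − 29·3.243 = 160.4; c'Δl = 1.30; W sinα = 104.4
Slice 3: Δl = 1.3/cos37.6° = 1.641 m; N'_3 = 90·cos37.6° − 21·1.641 = 36.8; c'Δl = 0.66; W sinα = 54.9
Slice 4: Δl = 2.3/cos53.5° = 3.867 m; N'_4 = 84·cos53.5° − 4·3.867 = 34.5; c'Δl = 1.55; W sinα = 67.5
Σc'Δl = 4.5 kN/m; ΣN' = 290.6 kN/m; ΣW sinα = 235.7 kN/m
Resisting = 4.5 + 290.6·tan30.0° = 4.5 + 167.8 = 172.3 kN/m
FS = 172.3 / 235.7 = 0.731

FS = 0.73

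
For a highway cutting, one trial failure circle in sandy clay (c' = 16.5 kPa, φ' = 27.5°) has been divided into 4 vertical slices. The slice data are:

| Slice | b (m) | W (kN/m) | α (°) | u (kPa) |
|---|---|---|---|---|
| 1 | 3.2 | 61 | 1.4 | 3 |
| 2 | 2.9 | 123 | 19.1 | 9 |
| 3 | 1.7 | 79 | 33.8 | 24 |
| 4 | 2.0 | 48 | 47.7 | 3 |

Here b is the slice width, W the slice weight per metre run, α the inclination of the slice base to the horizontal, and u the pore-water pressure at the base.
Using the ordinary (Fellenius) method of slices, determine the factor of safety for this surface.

FS = 2.31

Ordinary method of slices: FS = Σ[c'·Δl_i + (W_i cosα_i − u_i·Δl_i)·tanφ'] / Σ W_i sinα_i, with Δl_i = b_i / cosα_i.
Slice 1: Δl = 3.2/cos1.4° = 3.201 m; N'_1 = 61·cos1.4° − 3·3.201 = 51.4; c'Δl = 52.82; W sinα = 1.5
Slice 2: Δl = 2.9/cos19.1° = 3.069 m; N'_2 = 123·cos19.1° − 9·3.069 = 88.6; c'Δl = 50.64; W sinα = 40.2
Slice 3: Δl = 1.7/cos33.8° = 2.046 m; N'_3 = 79·cos33.8° − 24·2.046 = 16.5; c'Δl = 33.76; W sinα = 43.9
Slice 4: Δl = 2.0/cos47.7° = 2.972 m; N'_4 = 48·cos47.7° − 3·2.972 = 23.4; c'Δl = 49.03; W sinα = 35.5
Σc'Δl = 186.2 kN/m; ΣN' = 179.9 kN/m; ΣW sinα = 121.2 kN/m
Resisting = 186.2 + 179.9·tan27.5° = 186.2 + 93.7 = 279.9 kN/m
FS = 279.9 / 121.2 = 2.310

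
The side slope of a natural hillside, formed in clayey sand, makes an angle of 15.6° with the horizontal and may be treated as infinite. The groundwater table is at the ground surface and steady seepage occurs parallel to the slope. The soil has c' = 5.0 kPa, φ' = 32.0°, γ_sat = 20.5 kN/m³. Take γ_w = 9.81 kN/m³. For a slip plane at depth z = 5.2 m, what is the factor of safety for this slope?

FS = 1.35

With seepage parallel to the slope and the water table at the surface, the effective normal stress on the slip plane uses the buoyant unit weight γ' = γ_sat − γ_w while the driving shear stress uses γ_sat:
FS = [c' + γ' z cos²β tanφ'] / [γ_sat z sinβ cosβ]
γ' = 20.5 − 9.81 = 10.69 kN/m³
Numerator = 5.0 + 10.69·5.2·cos²15.6°·tan32.0° = 5.0 + 10.69·5.2·0.9277·0.6249 = 37.223 kPa
Denominator = 20.5·5.2·sin15.6°·cos15.6° = 20.5·5.2·0.2689·0.9632 = 27.611 kPa
FS = 37.223 / 27.611 = 1.348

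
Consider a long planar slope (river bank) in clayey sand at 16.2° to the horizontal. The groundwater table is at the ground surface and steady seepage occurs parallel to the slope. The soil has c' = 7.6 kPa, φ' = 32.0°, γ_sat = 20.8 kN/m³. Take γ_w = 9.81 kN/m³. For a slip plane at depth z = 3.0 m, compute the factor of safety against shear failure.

With seepage parallel to the slope and the water table at the surface, the effective normal stress on the slip plane uses the buoyant unit weight γ' = γ_sat − γ_w while the driving shear stress uses γ_sat:
FS = [c' + γ' z cos²β tanφ'] / [γ_sat z sinβ cosβ]
γ' = 20.8 − 9.81 = 10.99 kN/m³
Numerator = 7.6 + 10.99·3.0·cos²16.2°·tan32.0° = 7.6 + 10.99·3.0·0.9222·0.6249 = 26.598 kPa
Denominator = 20.8·3.0·sin16.2°·cos16.2° = 20.8·3.0·0.2790·0.9603 = 16.718 kPa
FS = 26.598 / 16.718 = 1.591

FS = 1.59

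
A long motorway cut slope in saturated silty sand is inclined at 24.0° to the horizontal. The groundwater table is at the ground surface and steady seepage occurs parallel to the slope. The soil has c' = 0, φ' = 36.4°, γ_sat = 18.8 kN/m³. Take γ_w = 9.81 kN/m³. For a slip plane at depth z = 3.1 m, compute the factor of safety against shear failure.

With seepage parallel to the slope and the water table at the surface, the effective normal stress on the slip plane uses the buoyant unit weight γ' = γ_sat − γ_w while the driving shear stress uses γ_sat:
FS = [c' + γ' z cos²β tanφ'] / [γ_sat z sinβ cosβ]
(For c' = 0 this reduces to FS = (γ'/γ_sat)·tanφ'/tanβ.)
γ' = 18.8 − 9.81 = 8.99 kN/m³
Numerator = 0.0 + 8.99·3.1·cos²24.0°·tan36.4° = 0.0 + 8.99·3.1·0.8346·0.7373 = 17.148 kPa
Denominator = 18.8·3.1·sin24.0°·cos24.0° = 18.8·3.1·0.4067·0.9135 = 21.655 kPa
FS = 17.148 / 21.655 = 0.792

FS = 0.79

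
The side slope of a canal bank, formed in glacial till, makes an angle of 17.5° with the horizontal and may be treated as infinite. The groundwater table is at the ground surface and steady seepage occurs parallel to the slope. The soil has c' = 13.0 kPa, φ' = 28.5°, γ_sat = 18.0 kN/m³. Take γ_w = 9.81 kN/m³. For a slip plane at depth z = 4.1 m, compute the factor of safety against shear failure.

FS = 1.40

With seepage parallel to the slope and the water table at the surface, the effective normal stress on the slip plane uses the buoyant unit weight γ' = γ_sat − γ_w while the driving shear stress uses γ_sat:
FS = [c' + γ' z cos²β tanφ'] / [γ_sat z sinβ cosβ]
γ' = 18.0 − 9.81 = 8.19 kN/m³
Numerator = 13.0 + 8.19·4.1·cos²17.5°·tan28.5° = 13.0 + 8.19·4.1·0.9096·0.5430 = 29.583 kPa
Denominator = 18.0·4.1·sin17.5°·cos17.5° = 18.0·4.1·0.3007·0.9537 = 21.165 kPa
FS = 29.583 / 21.165 = 1.398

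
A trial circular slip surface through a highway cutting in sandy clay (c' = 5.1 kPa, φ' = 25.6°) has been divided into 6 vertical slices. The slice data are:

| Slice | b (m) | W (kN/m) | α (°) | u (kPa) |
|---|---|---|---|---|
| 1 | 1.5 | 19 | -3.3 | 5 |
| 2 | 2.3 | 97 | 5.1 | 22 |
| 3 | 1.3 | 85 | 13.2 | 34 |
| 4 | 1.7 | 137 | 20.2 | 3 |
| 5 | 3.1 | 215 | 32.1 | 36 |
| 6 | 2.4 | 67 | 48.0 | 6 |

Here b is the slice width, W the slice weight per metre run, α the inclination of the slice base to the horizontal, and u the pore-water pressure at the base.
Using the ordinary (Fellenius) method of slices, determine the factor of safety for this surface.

Ordinary method of slices: FS = Σ[c'·Δl_i + (W_i cosα_i − u_i·Δl_i)·tanφ'] / Σ W_i sinα_i, with Δl_i = b_i / cosα_i.
Slice 1: Δl = 1.5/cos(-3.3°) = 1.502 m; N'_1 = 19·cos(-3.3°) − 5·1.502 = 11.5; c'Δl = 7.66; W sinα = -1.1
Slice 2: Δl = 2.3/cos5.1° = 2.309 m; N'_2 = 97·cos5.1° − 22·2.309 = 45.8; c'Δl = 11.78; W sinα = 8.6
Slice 3: Δl = 1.3/cos13.2° = 1.335 m; N'_3 = 85·cos13.2° − 34·1.335 = 37.4; c'Δl = 6.81; W sinα = 19.4
Slice 4: Δl = 1.7/cos20.2° = 1.811 m; N'_4 = 137·cos20.2° − 3·1.811 = 123.1; c'Δl = 9.24; W sinα = 47.3
Slice 5: Δl = 3.1/cos32.1° = 3.659 m; N'_5 = 215·cos32.1° − 36·3.659 = 50.4; c'Δl = 18.66; W sinα = 114.3
Slice 6: Δl = 2.4/cos48.0° = 3.587 m; N'_6 = 67·cos48.0° − 6·3.587 = 23.3; c'Δl = 18.29; W sinα = 49.8
Σc'Δl = 72.4 kN/m; ΣN' = 291.5 kN/m; ΣW sinα = 238.3 kN/m
Resisting = 72.4 + 291.5·tan25.6° = 72.4 + 139.6 = 212.1 kN/m
FS = 212.1 / 238.3 = 0.890

FS = 0.89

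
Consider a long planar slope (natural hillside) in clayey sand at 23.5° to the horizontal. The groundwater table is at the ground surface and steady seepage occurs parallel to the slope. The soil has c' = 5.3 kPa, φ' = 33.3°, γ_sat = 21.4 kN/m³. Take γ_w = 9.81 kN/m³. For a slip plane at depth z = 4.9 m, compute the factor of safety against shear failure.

FS = 0.96

With seepage parallel to the slope and the water table at the surface, the effective normal stress on the slip plane uses the buoyant unit weight γ' = γ_sat − γ_w while the driving shear stress uses γ_sat:
FS = [c' + γ' z cos²β tanφ'] / [γ_sat z sinβ cosβ]
γ' = 21.4 − 9.81 = 11.59 kN/m³
Numerator = 5.3 + 11.59·4.9·cos²23.5°·tan33.3° = 5.3 + 11.59·4.9·0.8410·0.6569 = 36.673 kPa
Denominator = 21.4·4.9·sin23.5°·cos23.5° = 21.4·4.9·0.3987·0.9171 = 38.345 kPa
FS = 36.673 / 38.345 = 0.956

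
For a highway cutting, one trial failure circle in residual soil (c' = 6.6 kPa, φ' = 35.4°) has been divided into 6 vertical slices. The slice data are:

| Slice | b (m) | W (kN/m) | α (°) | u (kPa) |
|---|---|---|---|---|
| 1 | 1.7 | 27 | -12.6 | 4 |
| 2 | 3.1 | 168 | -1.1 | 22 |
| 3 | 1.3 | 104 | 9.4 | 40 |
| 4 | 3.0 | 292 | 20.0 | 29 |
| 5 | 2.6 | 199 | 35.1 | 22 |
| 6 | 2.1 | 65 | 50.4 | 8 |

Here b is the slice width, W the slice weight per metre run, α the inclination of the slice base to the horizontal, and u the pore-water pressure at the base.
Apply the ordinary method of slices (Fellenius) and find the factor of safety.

Ordinary method of slices: FS = Σ[c'·Δl_i + (W_i cosα_i − u_i·Δl_i)·tanφ'] / Σ W_i sinα_i, with Δl_i = b_i / cosα_i.
Slice 1: Δl = 1.7/cos(-12.6°) = 1.742 m; N'_1 = 27·cos(-12.6°) − 4·1.742 = 19.4; c'Δl = 11.50; W sinα = -5.9
Slice 2: Δl = 3.1/cos(-1.1°) = 3.101 m; N'_2 = 168·cos(-1.1°) − 22·3.101 = 99.8; c'Δl = 20.46; W sinα = -3.2
Slice 3: Δl = 1.3/cos9.4° = 1.318 m; N'_3 = 104·cos9.4° − 40·1.318 = 49.9; c'Δl = 8.70; W sinα = 17.0
Slice 4: Δl = 3.0/cos20.0° = 3.193 m; N'_4 = 292·cos20.0° − 29·3.193 = 181.8; c'Δl = 21.07; W sinα = 99.9
Slice 5: Δl = 2.6/cos35.1° = 3.178 m; N'_5 = 199·cos35.1° − 22·3.178 = 92.9; c'Δl = 20.97; W sinα = 114.4
Slice 6: Δl = 2.1/cos50.4° = 3.295 m; N'_6 = 65·cos50.4° − 8·3.295 = 15.1; c'Δl = 21.74; W sinα = 50.1
Σc'Δl = 104.4 kN/m; ΣN' = 458.8 kN/m; ΣW sinα = 272.3 kN/m
Resisting = 104.4 + 458.8·tan35.4° = 104.4 + 326.1 = 430.5 kN/m
FS = 430.5 / 272.3 = 1.581

FS = 1.58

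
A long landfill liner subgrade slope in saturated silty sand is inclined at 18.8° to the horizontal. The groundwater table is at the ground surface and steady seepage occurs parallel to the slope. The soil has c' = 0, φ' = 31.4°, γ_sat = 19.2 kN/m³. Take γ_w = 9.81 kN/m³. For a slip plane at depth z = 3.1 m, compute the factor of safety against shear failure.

FS = 0.88

With seepage parallel to the slope and the water table at the surface, the effective normal stress on the slip plane uses the buoyant unit weight γ' = γ_sat − γ_w while the driving shear stress uses γ_sat:
FS = [c' + γ' z cos²β tanφ'] / [γ_sat z sinβ cosβ]
(For c' = 0 this reduces to FS = (γ'/γ_sat)·tanφ'/tanβ.)
γ' = 19.2 − 9.81 = 9.39 kN/m³
Numerator = 0.0 + 9.39·3.1·cos²18.8°·tan31.4° = 0.0 + 9.39·3.1·0.8961·0.6104 = 15.923 kPa
Denominator = 19.2·3.1·sin18.8°·cos18.8° = 19.2·3.1·0.3223·0.9466 = 18.158 kPa
FS = 15.923 / 18.158 = 0.877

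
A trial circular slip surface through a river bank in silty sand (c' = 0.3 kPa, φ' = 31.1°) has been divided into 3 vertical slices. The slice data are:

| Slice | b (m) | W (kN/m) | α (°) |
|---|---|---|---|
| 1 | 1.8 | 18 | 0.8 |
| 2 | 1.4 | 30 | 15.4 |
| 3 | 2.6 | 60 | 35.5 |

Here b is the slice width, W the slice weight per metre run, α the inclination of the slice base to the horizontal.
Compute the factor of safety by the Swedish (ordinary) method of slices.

Ordinary method of slices: FS = Σ[c'·Δl_i + (W_i cosα_i)·tanφ'] / Σ W_i sinα_i, with Δl_i = b_i / cosα_i.
Slice 1: Δl = 1.8/cos0.8° = 1.800 m; N'_1 = 18·cos0.8° = 18.0; c'Δl = 0.54; W sinα = 0.3
Slice 2: Δl = 1.4/cos15.4° = 1.452 m; N'_2 = 30·cos15.4° = 28.9; c'Δl = 0.44; W sinα = 8.0
Slice 3: Δl = 2.6/cos35.5° = 3.194 m; N'_3 = 60·cos35.5° = 48.8; c'Δl = 0.96; W sinα = 34.8
Σc'Δl = 1.9 kN/m; ΣN' = 95.8 kN/m; ΣW sinα = 43.1 kN/m
Resisting = 1.9 + 95.8·tan31.1° = 1.9 + 57.8 = 59.7 kN/m
FS = 59.7 / 43.1 = 1.387

FS = 1.39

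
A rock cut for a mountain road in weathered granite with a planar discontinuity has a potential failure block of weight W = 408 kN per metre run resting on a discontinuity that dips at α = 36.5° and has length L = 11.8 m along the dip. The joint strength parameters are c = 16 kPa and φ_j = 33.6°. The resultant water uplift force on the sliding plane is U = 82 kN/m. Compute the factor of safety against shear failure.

FS = 1.45

Resolving the block weight along and normal to the plane and applying the Mohr–Coulomb strength on the joint:
N' = W cosα − U = 408·cos36.5° − 82 = 246.0 kN/m
Driving force T = W sinα = 408·sin36.5° = 242.7 kN/m
Resisting force R = c·L + N'·tanφ_j = 16·11.8 + 246.0·tan33.6° = 188.8 + 163.4 = 352.2 kN/m
FS = R / T = 352.2 / 242.7 = 1.451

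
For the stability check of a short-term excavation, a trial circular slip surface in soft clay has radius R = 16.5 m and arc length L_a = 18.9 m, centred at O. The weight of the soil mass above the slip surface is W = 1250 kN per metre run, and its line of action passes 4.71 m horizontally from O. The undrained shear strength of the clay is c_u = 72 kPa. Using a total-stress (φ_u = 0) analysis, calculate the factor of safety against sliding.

FS = 3.81

Taking moments about the centre O, the resisting moment is provided by the undrained shear strength acting along the arc:
M_R = c_u·L_a·R = 72·18.90·16.5 = 22453.2 kN·m/m
M_D = W·d = 1250·4.71 = 5887.5 kN·m/m
FS = M_R / M_D = 22453.2 / 5887.5 = 3.814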